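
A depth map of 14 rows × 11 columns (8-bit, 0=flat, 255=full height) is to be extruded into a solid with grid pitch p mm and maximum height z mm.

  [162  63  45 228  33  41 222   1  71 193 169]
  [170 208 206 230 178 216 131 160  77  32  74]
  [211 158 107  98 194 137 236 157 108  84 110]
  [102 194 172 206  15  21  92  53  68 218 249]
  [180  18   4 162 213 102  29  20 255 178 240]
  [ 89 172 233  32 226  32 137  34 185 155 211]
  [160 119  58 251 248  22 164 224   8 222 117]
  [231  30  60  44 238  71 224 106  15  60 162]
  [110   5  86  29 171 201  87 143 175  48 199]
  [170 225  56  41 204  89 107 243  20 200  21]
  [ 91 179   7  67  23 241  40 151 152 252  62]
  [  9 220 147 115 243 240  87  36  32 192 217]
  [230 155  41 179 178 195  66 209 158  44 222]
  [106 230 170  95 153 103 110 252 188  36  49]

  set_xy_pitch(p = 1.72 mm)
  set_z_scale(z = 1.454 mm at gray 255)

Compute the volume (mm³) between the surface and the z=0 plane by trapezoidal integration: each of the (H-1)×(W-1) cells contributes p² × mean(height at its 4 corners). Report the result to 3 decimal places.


height_mm = gray/255 × 1.454; cell vol = 1.72² × mean(4 corners)
unit = 1.72² × 1.454 / (4×255) = 0.00421717 mm³ per gray-sum
row 0: Σ corner-gray over 10 cells = 5245  → 22.1191
row 1: Σ corner-gray over 10 cells = 5999  → 25.2988
row 2: Σ corner-gray over 10 cells = 5308  → 22.3847
row 3: Σ corner-gray over 10 cells = 4811  → 20.2888
row 4: Σ corner-gray over 10 cells = 5094  → 21.4823
row 5: Σ corner-gray over 10 cells = 5621  → 23.7047
row 6: Σ corner-gray over 10 cells = 4998  → 21.0774
row 7: Σ corner-gray over 10 cells = 4288  → 18.0832
row 8: Σ corner-gray over 10 cells = 4760  → 20.0737
row 9: Σ corner-gray over 10 cells = 4938  → 20.8244
row 10: Σ corner-gray over 10 cells = 5227  → 22.0431
row 11: Σ corner-gray over 10 cells = 5752  → 24.2572
row 12: Σ corner-gray over 10 cells = 5731  → 24.1686
Σ rows: total corner-gray = 67772  → 285.8061 mm³

285.806


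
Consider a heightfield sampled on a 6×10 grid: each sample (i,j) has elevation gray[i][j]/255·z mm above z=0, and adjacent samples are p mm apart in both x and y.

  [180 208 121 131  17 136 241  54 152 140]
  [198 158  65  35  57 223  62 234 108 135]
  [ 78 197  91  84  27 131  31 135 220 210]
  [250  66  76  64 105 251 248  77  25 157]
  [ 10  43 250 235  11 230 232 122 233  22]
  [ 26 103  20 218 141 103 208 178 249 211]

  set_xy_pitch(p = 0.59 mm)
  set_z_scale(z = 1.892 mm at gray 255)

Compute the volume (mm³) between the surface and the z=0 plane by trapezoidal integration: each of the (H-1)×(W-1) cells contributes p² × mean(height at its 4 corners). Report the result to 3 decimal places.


15.329

height_mm = gray/255 × 1.892; cell vol = 0.59² × mean(4 corners)
unit = 0.59² × 1.892 / (4×255) = 0.000645691 mm³ per gray-sum
row 0: Σ corner-gray over 9 cells = 4657  → 3.0070
row 1: Σ corner-gray over 9 cells = 4337  → 2.8004
row 2: Σ corner-gray over 9 cells = 4351  → 2.8094
row 3: Σ corner-gray over 9 cells = 4975  → 3.2123
row 4: Σ corner-gray over 9 cells = 5421  → 3.5003
Σ rows: total corner-gray = 23741  → 15.3294 mm³


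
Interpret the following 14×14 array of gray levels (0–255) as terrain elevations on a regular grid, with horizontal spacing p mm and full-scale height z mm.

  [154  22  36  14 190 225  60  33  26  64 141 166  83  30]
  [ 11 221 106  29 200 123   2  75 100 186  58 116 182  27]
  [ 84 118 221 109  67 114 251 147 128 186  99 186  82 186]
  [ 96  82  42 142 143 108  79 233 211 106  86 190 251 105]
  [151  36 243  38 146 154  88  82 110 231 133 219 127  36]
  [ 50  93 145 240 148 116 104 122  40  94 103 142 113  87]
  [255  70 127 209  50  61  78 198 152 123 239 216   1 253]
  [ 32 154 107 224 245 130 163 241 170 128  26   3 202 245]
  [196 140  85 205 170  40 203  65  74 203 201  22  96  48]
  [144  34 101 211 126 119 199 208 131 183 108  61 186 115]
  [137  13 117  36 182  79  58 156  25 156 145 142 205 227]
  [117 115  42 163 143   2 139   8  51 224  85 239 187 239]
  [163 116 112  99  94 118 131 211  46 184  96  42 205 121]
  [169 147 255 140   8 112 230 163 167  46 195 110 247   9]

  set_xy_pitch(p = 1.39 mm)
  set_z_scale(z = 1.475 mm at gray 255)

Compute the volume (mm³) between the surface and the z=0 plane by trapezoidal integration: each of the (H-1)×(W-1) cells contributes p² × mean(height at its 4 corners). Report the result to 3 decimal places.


height_mm = gray/255 × 1.475; cell vol = 1.39² × mean(4 corners)
unit = 1.39² × 1.475 / (4×255) = 0.00279397 mm³ per gray-sum
row 0: Σ corner-gray over 13 cells = 5138  → 14.3554
row 1: Σ corner-gray over 13 cells = 6520  → 18.2167
row 2: Σ corner-gray over 13 cells = 7233  → 20.2088
row 3: Σ corner-gray over 13 cells = 6948  → 19.4125
row 4: Σ corner-gray over 13 cells = 6458  → 18.0434
row 5: Σ corner-gray over 13 cells = 6613  → 18.4765
row 6: Σ corner-gray over 13 cells = 7419  → 20.7284
row 7: Σ corner-gray over 13 cells = 7115  → 19.8791
row 8: Σ corner-gray over 13 cells = 6845  → 19.1247
row 9: Σ corner-gray over 13 cells = 6585  → 18.3983
row 10: Σ corner-gray over 13 cells = 6144  → 17.1661
row 11: Σ corner-gray over 13 cells = 6344  → 17.7249
row 12: Σ corner-gray over 13 cells = 7010  → 19.5857
Σ rows: total corner-gray = 86372  → 241.3206 mm³

241.321


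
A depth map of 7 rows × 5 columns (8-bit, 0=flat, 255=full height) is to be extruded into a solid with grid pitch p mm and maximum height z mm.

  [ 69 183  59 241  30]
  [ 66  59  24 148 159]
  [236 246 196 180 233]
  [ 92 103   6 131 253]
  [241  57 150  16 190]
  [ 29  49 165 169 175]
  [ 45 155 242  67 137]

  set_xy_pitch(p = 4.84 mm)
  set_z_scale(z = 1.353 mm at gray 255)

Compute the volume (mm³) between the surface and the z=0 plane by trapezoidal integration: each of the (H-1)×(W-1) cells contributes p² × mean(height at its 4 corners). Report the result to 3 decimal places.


height_mm = gray/255 × 1.353; cell vol = 4.84² × mean(4 corners)
unit = 4.84² × 1.353 / (4×255) = 0.0310734 mm³ per gray-sum
row 0: Σ corner-gray over 4 cells = 1752  → 54.4405
row 1: Σ corner-gray over 4 cells = 2400  → 74.5761
row 2: Σ corner-gray over 4 cells = 2538  → 78.8642
row 3: Σ corner-gray over 4 cells = 1702  → 52.8869
row 4: Σ corner-gray over 4 cells = 1847  → 57.3925
row 5: Σ corner-gray over 4 cells = 2080  → 64.6326
Σ rows: total corner-gray = 12319  → 382.7928 mm³

382.793


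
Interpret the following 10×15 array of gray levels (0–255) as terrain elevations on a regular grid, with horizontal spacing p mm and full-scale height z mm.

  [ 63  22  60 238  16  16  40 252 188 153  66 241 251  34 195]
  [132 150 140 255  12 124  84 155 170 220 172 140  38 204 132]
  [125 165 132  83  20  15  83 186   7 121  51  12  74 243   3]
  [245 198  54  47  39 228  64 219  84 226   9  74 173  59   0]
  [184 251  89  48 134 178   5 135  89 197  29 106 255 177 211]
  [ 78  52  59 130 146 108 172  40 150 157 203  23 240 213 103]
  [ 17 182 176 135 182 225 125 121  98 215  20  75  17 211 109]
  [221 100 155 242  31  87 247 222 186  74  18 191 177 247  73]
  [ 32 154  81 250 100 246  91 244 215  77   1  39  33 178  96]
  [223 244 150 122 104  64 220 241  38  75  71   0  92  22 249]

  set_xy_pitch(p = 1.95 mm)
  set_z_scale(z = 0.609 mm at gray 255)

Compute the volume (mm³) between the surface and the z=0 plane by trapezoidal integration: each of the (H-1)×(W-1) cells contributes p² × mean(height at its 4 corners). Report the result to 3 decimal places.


height_mm = gray/255 × 0.609; cell vol = 1.95² × mean(4 corners)
unit = 1.95² × 0.609 / (4×255) = 0.00227032 mm³ per gray-sum
row 0: Σ corner-gray over 14 cells = 7404  → 16.8094
row 1: Σ corner-gray over 14 cells = 6504  → 14.7661
row 2: Σ corner-gray over 14 cells = 5705  → 12.9522
row 3: Σ corner-gray over 14 cells = 6974  → 15.8332
row 4: Σ corner-gray over 14 cells = 7348  → 16.6823
row 5: Σ corner-gray over 14 cells = 7257  → 16.4757
row 6: Σ corner-gray over 14 cells = 7938  → 18.0218
row 7: Σ corner-gray over 14 cells = 7794  → 17.6948
row 8: Σ corner-gray over 14 cells = 6904  → 15.6743
Σ rows: total corner-gray = 63828  → 144.9097 mm³

144.910


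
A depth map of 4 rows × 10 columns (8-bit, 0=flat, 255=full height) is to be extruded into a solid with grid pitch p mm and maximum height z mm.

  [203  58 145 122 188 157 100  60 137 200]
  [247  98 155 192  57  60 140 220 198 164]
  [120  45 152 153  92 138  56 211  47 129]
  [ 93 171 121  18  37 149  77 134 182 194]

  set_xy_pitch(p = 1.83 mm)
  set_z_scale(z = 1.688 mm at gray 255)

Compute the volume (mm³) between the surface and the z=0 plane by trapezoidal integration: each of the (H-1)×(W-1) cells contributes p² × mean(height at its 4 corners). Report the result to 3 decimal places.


height_mm = gray/255 × 1.688; cell vol = 1.83² × mean(4 corners)
unit = 1.83² × 1.688 / (4×255) = 0.0055421 mm³ per gray-sum
row 0: Σ corner-gray over 9 cells = 4988  → 27.6440
row 1: Σ corner-gray over 9 cells = 4688  → 25.9814
row 2: Σ corner-gray over 9 cells = 4102  → 22.7337
Σ rows: total corner-gray = 13778  → 76.3591 mm³

76.359


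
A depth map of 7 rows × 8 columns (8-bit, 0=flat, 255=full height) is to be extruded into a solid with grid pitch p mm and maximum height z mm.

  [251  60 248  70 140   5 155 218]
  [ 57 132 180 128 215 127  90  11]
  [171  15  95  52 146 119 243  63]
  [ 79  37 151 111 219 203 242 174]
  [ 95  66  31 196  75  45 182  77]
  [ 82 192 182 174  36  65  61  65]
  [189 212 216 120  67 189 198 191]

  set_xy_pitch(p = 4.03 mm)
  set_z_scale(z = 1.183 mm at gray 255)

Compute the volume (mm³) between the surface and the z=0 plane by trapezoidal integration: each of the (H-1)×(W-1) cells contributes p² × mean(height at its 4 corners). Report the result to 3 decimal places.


height_mm = gray/255 × 1.183; cell vol = 4.03² × mean(4 corners)
unit = 4.03² × 1.183 / (4×255) = 0.0188363 mm³ per gray-sum
row 0: Σ corner-gray over 7 cells = 3637  → 68.5075
row 1: Σ corner-gray over 7 cells = 3386  → 63.7796
row 2: Σ corner-gray over 7 cells = 3753  → 70.6925
row 3: Σ corner-gray over 7 cells = 3541  → 66.6992
row 4: Σ corner-gray over 7 cells = 2929  → 55.1714
row 5: Σ corner-gray over 7 cells = 3951  → 74.4221
Σ rows: total corner-gray = 21197  → 399.2722 mm³

399.272


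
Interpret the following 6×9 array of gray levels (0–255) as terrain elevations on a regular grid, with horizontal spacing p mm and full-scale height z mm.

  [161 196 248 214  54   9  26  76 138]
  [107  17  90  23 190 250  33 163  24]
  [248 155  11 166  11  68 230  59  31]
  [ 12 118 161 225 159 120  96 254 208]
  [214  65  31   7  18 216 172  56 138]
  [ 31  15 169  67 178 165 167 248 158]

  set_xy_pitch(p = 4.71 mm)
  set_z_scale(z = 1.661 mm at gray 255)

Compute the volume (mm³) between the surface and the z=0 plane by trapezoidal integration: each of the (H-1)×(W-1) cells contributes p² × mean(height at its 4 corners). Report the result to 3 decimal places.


height_mm = gray/255 × 1.661; cell vol = 4.71² × mean(4 corners)
unit = 4.71² × 1.661 / (4×255) = 0.0361253 mm³ per gray-sum
row 0: Σ corner-gray over 8 cells = 3608  → 130.3400
row 1: Σ corner-gray over 8 cells = 3342  → 120.7307
row 2: Σ corner-gray over 8 cells = 4165  → 150.4618
row 3: Σ corner-gray over 8 cells = 3968  → 143.3451
row 4: Σ corner-gray over 8 cells = 3689  → 133.2662
Σ rows: total corner-gray = 18772  → 678.1438 mm³

678.144


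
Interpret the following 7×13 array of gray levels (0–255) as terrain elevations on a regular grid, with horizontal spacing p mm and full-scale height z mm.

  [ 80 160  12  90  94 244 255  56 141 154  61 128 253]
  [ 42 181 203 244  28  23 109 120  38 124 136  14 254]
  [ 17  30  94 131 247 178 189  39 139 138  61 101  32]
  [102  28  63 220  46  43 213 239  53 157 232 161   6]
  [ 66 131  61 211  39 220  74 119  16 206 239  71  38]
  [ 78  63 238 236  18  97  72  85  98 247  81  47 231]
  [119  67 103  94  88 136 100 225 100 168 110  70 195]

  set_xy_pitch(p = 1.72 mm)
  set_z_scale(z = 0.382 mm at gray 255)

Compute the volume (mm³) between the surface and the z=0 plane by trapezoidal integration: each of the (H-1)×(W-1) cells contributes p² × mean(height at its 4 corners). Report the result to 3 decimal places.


height_mm = gray/255 × 0.382; cell vol = 1.72² × mean(4 corners)
unit = 1.72² × 0.382 / (4×255) = 0.00110795 mm³ per gray-sum
row 0: Σ corner-gray over 12 cells = 5859  → 6.4915
row 1: Σ corner-gray over 12 cells = 5479  → 6.0705
row 2: Σ corner-gray over 12 cells = 5761  → 6.3829
row 3: Σ corner-gray over 12 cells = 5896  → 6.5325
row 4: Σ corner-gray over 12 cells = 5751  → 6.3718
row 5: Σ corner-gray over 12 cells = 5709  → 6.3253
Σ rows: total corner-gray = 34455  → 38.1744 mm³

38.174


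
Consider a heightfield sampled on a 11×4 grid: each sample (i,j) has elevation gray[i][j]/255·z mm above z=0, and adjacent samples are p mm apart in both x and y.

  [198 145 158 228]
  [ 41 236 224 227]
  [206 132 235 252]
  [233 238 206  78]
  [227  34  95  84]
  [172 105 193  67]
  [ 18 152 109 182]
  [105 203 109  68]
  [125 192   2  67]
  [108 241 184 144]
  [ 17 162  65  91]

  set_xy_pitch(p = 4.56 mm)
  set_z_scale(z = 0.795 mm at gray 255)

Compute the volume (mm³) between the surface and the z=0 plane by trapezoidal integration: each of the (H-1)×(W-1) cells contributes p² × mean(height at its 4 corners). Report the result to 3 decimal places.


291.106

height_mm = gray/255 × 0.795; cell vol = 4.56² × mean(4 corners)
unit = 4.56² × 0.795 / (4×255) = 0.0162068 mm³ per gray-sum
row 0: Σ corner-gray over 3 cells = 2220  → 35.9790
row 1: Σ corner-gray over 3 cells = 2380  → 38.5721
row 2: Σ corner-gray over 3 cells = 2391  → 38.7504
row 3: Σ corner-gray over 3 cells = 1768  → 28.6536
row 4: Σ corner-gray over 3 cells = 1404  → 22.7543
row 5: Σ corner-gray over 3 cells = 1557  → 25.2340
row 6: Σ corner-gray over 3 cells = 1519  → 24.6181
row 7: Σ corner-gray over 3 cells = 1377  → 22.3167
row 8: Σ corner-gray over 3 cells = 1682  → 27.2598
row 9: Σ corner-gray over 3 cells = 1664  → 26.9681
Σ rows: total corner-gray = 17962  → 291.1061 mm³


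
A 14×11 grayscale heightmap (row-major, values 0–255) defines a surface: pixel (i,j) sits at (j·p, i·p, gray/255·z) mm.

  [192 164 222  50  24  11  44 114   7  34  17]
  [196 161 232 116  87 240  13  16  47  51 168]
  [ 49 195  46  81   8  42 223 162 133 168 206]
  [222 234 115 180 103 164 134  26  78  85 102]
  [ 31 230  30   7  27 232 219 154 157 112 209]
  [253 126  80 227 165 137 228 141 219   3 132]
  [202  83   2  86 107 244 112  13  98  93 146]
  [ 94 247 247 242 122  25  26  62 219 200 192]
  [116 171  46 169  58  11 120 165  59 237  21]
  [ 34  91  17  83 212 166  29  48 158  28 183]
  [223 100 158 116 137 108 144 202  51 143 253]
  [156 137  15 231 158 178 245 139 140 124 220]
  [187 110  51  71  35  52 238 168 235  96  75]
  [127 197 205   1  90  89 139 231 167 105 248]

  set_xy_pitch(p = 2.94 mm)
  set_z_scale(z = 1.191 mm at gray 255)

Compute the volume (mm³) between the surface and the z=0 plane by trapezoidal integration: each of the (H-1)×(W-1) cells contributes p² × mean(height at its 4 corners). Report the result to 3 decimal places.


655.620

height_mm = gray/255 × 1.191; cell vol = 2.94² × mean(4 corners)
unit = 2.94² × 1.191 / (4×255) = 0.0100927 mm³ per gray-sum
row 0: Σ corner-gray over 10 cells = 3839  → 38.7458
row 1: Σ corner-gray over 10 cells = 4661  → 47.0420
row 2: Σ corner-gray over 10 cells = 4933  → 49.7872
row 3: Σ corner-gray over 10 cells = 5138  → 51.8562
row 4: Σ corner-gray over 10 cells = 5613  → 56.6502
row 5: Σ corner-gray over 10 cells = 5061  → 51.0790
row 6: Σ corner-gray over 10 cells = 5090  → 51.3717
row 7: Σ corner-gray over 10 cells = 5275  → 53.2389
row 8: Σ corner-gray over 10 cells = 4090  → 41.2790
row 9: Σ corner-gray over 10 cells = 4675  → 47.1833
row 10: Σ corner-gray over 10 cells = 5904  → 59.5871
row 11: Σ corner-gray over 10 cells = 5484  → 55.3482
row 12: Σ corner-gray over 10 cells = 5197  → 52.4516
Σ rows: total corner-gray = 64960  → 655.6201 mm³


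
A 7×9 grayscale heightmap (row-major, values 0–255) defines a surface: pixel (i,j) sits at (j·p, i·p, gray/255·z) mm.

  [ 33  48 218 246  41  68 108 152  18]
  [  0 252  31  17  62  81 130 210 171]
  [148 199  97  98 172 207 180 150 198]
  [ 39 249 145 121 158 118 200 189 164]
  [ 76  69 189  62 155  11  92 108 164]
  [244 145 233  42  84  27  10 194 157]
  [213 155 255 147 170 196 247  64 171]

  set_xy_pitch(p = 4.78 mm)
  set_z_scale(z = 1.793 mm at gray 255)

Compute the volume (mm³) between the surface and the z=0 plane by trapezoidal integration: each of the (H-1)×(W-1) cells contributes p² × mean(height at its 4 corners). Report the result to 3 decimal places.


height_mm = gray/255 × 1.793; cell vol = 4.78² × mean(4 corners)
unit = 4.78² × 1.793 / (4×255) = 0.0401639 mm³ per gray-sum
row 0: Σ corner-gray over 8 cells = 3550  → 142.5819
row 1: Σ corner-gray over 8 cells = 4289  → 172.2630
row 2: Σ corner-gray over 8 cells = 5115  → 205.4384
row 3: Σ corner-gray over 8 cells = 4175  → 167.6843
row 4: Σ corner-gray over 8 cells = 3483  → 139.8909
row 5: Σ corner-gray over 8 cells = 4723  → 189.6941
Σ rows: total corner-gray = 25335  → 1017.5525 mm³

1017.552


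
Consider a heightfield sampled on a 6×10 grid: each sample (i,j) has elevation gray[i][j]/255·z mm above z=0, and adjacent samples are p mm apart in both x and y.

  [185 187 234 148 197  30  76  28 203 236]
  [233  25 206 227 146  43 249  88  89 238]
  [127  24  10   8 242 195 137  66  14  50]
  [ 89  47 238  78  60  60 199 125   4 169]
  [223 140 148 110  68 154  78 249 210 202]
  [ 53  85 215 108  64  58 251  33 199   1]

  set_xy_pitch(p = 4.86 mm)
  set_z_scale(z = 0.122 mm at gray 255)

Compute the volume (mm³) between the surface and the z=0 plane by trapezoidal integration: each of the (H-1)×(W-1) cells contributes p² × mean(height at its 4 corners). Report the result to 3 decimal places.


63.048

height_mm = gray/255 × 0.122; cell vol = 4.86² × mean(4 corners)
unit = 4.86² × 0.122 / (4×255) = 0.00282509 mm³ per gray-sum
row 0: Σ corner-gray over 9 cells = 5244  → 14.8148
row 1: Σ corner-gray over 9 cells = 4186  → 11.8258
row 2: Σ corner-gray over 9 cells = 3449  → 9.7437
row 3: Σ corner-gray over 9 cells = 4619  → 13.0491
row 4: Σ corner-gray over 9 cells = 4819  → 13.6141
Σ rows: total corner-gray = 22317  → 63.0475 mm³


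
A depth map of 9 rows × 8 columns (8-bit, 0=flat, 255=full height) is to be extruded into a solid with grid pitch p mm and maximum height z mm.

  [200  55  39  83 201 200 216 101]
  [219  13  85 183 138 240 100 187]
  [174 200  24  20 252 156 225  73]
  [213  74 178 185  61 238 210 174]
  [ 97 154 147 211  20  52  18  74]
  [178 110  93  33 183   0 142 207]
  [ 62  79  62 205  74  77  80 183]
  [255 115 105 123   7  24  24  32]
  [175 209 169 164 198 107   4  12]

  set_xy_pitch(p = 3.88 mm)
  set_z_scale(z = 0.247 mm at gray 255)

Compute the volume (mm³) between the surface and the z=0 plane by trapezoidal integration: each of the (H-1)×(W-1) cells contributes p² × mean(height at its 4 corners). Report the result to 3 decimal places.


height_mm = gray/255 × 0.247; cell vol = 3.88² × mean(4 corners)
unit = 3.88² × 0.247 / (4×255) = 0.00364553 mm³ per gray-sum
row 0: Σ corner-gray over 7 cells = 3813  → 13.9004
row 1: Σ corner-gray over 7 cells = 3925  → 14.3087
row 2: Σ corner-gray over 7 cells = 4280  → 15.6029
row 3: Σ corner-gray over 7 cells = 3654  → 13.3208
row 4: Σ corner-gray over 7 cells = 2882  → 10.5064
row 5: Σ corner-gray over 7 cells = 2906  → 10.5939
row 6: Σ corner-gray over 7 cells = 2482  → 9.0482
row 7: Σ corner-gray over 7 cells = 2972  → 10.8345
Σ rows: total corner-gray = 26914  → 98.1157 mm³

98.116


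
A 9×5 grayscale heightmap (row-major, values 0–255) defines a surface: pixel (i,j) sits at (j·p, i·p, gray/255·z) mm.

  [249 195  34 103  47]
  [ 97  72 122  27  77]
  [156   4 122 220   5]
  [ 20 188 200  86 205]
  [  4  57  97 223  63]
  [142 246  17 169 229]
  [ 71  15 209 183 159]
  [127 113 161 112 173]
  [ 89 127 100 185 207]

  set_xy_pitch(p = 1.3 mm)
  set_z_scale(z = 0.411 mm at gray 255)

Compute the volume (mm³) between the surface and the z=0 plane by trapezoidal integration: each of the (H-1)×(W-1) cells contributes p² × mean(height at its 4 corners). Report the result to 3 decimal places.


height_mm = gray/255 × 0.411; cell vol = 1.3² × mean(4 corners)
unit = 1.3² × 0.411 / (4×255) = 0.000680971 mm³ per gray-sum
row 0: Σ corner-gray over 4 cells = 1576  → 1.0732
row 1: Σ corner-gray over 4 cells = 1469  → 1.0003
row 2: Σ corner-gray over 4 cells = 2026  → 1.3796
row 3: Σ corner-gray over 4 cells = 1994  → 1.3579
row 4: Σ corner-gray over 4 cells = 2056  → 1.4001
row 5: Σ corner-gray over 4 cells = 2279  → 1.5519
row 6: Σ corner-gray over 4 cells = 2116  → 1.4409
row 7: Σ corner-gray over 4 cells = 2192  → 1.4927
Σ rows: total corner-gray = 15708  → 10.6967 mm³

10.697


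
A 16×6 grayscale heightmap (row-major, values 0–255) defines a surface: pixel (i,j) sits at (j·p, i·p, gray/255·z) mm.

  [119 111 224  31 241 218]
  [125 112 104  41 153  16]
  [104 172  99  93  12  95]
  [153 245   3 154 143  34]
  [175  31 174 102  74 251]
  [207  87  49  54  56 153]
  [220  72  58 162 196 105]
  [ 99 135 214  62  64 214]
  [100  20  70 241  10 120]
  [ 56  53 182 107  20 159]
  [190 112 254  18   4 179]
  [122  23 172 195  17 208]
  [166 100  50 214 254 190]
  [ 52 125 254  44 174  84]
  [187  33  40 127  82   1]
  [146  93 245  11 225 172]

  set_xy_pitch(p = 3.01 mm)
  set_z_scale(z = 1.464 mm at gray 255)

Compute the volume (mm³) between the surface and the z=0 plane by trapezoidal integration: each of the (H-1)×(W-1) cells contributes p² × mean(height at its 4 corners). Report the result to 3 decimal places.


height_mm = gray/255 × 1.464; cell vol = 3.01² × mean(4 corners)
unit = 3.01² × 1.464 / (4×255) = 0.0130039 mm³ per gray-sum
row 0: Σ corner-gray over 5 cells = 2512  → 32.6658
row 1: Σ corner-gray over 5 cells = 1912  → 24.8635
row 2: Σ corner-gray over 5 cells = 2228  → 28.9727
row 3: Σ corner-gray over 5 cells = 2465  → 32.0546
row 4: Σ corner-gray over 5 cells = 2040  → 26.5280
row 5: Σ corner-gray over 5 cells = 2153  → 27.9974
row 6: Σ corner-gray over 5 cells = 2564  → 33.3420
row 7: Σ corner-gray over 5 cells = 2165  → 28.1535
row 8: Σ corner-gray over 5 cells = 1841  → 23.9402
row 9: Σ corner-gray over 5 cells = 2084  → 27.1001
row 10: Σ corner-gray over 5 cells = 2289  → 29.7659
row 11: Σ corner-gray over 5 cells = 2736  → 35.5787
row 12: Σ corner-gray over 5 cells = 2922  → 37.9974
row 13: Σ corner-gray over 5 cells = 2082  → 27.0741
row 14: Σ corner-gray over 5 cells = 2218  → 28.8427
Σ rows: total corner-gray = 34211  → 444.8767 mm³

444.877


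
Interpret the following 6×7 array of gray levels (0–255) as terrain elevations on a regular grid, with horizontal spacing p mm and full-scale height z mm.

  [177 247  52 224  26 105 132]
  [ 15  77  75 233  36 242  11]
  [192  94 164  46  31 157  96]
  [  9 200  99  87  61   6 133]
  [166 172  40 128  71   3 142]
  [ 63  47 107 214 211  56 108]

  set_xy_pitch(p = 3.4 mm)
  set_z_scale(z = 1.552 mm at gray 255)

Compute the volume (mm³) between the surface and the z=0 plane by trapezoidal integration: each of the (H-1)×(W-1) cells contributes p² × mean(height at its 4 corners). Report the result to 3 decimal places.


222.927

height_mm = gray/255 × 1.552; cell vol = 3.4² × mean(4 corners)
unit = 3.4² × 1.552 / (4×255) = 0.0175893 mm³ per gray-sum
row 0: Σ corner-gray over 6 cells = 2969  → 52.2227
row 1: Σ corner-gray over 6 cells = 2624  → 46.1544
row 2: Σ corner-gray over 6 cells = 2320  → 40.8073
row 3: Σ corner-gray over 6 cells = 2184  → 38.4151
row 4: Σ corner-gray over 6 cells = 2577  → 45.3277
Σ rows: total corner-gray = 12674  → 222.9272 mm³


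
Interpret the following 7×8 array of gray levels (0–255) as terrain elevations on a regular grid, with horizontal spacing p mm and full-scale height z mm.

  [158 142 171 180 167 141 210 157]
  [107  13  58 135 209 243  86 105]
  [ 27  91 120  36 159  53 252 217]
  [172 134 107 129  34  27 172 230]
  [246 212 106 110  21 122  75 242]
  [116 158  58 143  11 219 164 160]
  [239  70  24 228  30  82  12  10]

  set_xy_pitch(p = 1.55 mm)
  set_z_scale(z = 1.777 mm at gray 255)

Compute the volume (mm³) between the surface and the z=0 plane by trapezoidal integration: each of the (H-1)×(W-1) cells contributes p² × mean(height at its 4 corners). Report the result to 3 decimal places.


86.013

height_mm = gray/255 × 1.777; cell vol = 1.55² × mean(4 corners)
unit = 1.55² × 1.777 / (4×255) = 0.00418553 mm³ per gray-sum
row 0: Σ corner-gray over 7 cells = 4037  → 16.8970
row 1: Σ corner-gray over 7 cells = 3366  → 14.0885
row 2: Σ corner-gray over 7 cells = 3274  → 13.7034
row 3: Σ corner-gray over 7 cells = 3388  → 14.1806
row 4: Σ corner-gray over 7 cells = 3562  → 14.9089
row 5: Σ corner-gray over 7 cells = 2923  → 12.2343
Σ rows: total corner-gray = 20550  → 86.0127 mm³


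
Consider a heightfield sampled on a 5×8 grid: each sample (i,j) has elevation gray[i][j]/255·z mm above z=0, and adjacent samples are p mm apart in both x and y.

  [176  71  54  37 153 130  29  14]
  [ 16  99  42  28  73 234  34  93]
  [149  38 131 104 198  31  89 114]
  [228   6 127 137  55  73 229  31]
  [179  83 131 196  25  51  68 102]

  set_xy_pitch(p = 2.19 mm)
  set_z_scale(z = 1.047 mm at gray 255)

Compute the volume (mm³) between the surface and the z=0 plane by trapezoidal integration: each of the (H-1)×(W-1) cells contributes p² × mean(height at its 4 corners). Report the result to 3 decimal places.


height_mm = gray/255 × 1.047; cell vol = 2.19² × mean(4 corners)
unit = 2.19² × 1.047 / (4×255) = 0.00492306 mm³ per gray-sum
row 0: Σ corner-gray over 7 cells = 2267  → 11.1606
row 1: Σ corner-gray over 7 cells = 2574  → 12.6719
row 2: Σ corner-gray over 7 cells = 2958  → 14.5624
row 3: Σ corner-gray over 7 cells = 2902  → 14.2867
Σ rows: total corner-gray = 10701  → 52.6816 mm³

52.682


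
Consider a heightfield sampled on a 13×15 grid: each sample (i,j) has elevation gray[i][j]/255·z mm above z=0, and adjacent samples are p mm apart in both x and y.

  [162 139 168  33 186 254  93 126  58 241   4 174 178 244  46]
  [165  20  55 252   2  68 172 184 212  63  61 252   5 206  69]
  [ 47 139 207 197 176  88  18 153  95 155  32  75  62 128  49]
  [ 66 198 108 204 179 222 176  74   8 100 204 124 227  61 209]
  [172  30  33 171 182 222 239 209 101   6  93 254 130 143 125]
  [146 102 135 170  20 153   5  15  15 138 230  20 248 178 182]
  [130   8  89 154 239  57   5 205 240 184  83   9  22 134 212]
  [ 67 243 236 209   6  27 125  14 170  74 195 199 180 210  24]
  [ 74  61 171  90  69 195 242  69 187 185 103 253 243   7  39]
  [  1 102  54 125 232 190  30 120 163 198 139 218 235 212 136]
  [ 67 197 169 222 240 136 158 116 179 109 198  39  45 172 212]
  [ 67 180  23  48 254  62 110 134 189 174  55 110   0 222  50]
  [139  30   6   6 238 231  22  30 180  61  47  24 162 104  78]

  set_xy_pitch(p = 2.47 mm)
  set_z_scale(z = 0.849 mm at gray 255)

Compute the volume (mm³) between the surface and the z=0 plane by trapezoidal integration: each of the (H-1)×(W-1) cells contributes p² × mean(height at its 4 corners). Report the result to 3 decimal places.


height_mm = gray/255 × 0.849; cell vol = 2.47² × mean(4 corners)
unit = 2.47² × 0.849 / (4×255) = 0.0050781 mm³ per gray-sum
row 0: Σ corner-gray over 14 cells = 7342  → 37.2834
row 1: Σ corner-gray over 14 cells = 6484  → 32.9264
row 2: Σ corner-gray over 14 cells = 7191  → 36.5166
row 3: Σ corner-gray over 14 cells = 7968  → 40.4623
row 4: Σ corner-gray over 14 cells = 7109  → 36.1002
row 5: Σ corner-gray over 14 cells = 6386  → 32.4288
row 6: Σ corner-gray over 14 cells = 7067  → 35.8869
row 7: Σ corner-gray over 14 cells = 7730  → 39.2537
row 8: Σ corner-gray over 14 cells = 8036  → 40.8076
row 9: Σ corner-gray over 14 cells = 8412  → 42.7170
row 10: Σ corner-gray over 14 cells = 7478  → 37.9740
row 11: Σ corner-gray over 14 cells = 5738  → 29.1381
Σ rows: total corner-gray = 86941  → 441.4953 mm³

441.495


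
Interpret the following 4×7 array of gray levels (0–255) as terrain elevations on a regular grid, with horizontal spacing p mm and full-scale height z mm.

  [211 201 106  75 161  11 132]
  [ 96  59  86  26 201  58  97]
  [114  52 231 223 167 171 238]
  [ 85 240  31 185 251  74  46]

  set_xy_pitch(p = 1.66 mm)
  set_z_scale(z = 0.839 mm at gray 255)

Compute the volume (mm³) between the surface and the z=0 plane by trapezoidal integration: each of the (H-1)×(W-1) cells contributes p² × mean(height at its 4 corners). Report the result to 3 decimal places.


height_mm = gray/255 × 0.839; cell vol = 1.66² × mean(4 corners)
unit = 1.66² × 0.839 / (4×255) = 0.00226662 mm³ per gray-sum
row 0: Σ corner-gray over 6 cells = 2504  → 5.6756
row 1: Σ corner-gray over 6 cells = 3093  → 7.0106
row 2: Σ corner-gray over 6 cells = 3733  → 8.4613
Σ rows: total corner-gray = 9330  → 21.1475 mm³

21.148


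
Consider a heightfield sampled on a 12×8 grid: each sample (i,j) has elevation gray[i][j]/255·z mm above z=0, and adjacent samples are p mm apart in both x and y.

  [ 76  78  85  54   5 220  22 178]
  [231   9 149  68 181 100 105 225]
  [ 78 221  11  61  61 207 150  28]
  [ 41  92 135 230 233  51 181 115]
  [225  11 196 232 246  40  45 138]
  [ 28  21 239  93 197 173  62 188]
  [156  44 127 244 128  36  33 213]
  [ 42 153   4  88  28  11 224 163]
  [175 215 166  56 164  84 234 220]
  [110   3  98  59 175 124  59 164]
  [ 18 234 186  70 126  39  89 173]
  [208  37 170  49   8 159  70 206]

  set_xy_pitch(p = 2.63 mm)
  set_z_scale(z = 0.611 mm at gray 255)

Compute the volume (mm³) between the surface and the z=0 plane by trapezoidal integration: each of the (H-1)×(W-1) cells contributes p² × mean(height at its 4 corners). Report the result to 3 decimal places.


height_mm = gray/255 × 0.611; cell vol = 2.63² × mean(4 corners)
unit = 2.63² × 0.611 / (4×255) = 0.00414336 mm³ per gray-sum
row 0: Σ corner-gray over 7 cells = 2862  → 11.8583
row 1: Σ corner-gray over 7 cells = 3208  → 13.2919
row 2: Σ corner-gray over 7 cells = 3528  → 14.6178
row 3: Σ corner-gray over 7 cells = 3903  → 16.1715
row 4: Σ corner-gray over 7 cells = 3689  → 15.2849
row 5: Σ corner-gray over 7 cells = 3379  → 14.0004
row 6: Σ corner-gray over 7 cells = 2814  → 11.6594
row 7: Σ corner-gray over 7 cells = 3454  → 14.3112
row 8: Σ corner-gray over 7 cells = 3543  → 14.6799
row 9: Σ corner-gray over 7 cells = 2989  → 12.3845
row 10: Σ corner-gray over 7 cells = 3079  → 12.7574
Σ rows: total corner-gray = 36448  → 151.0171 mm³

151.017


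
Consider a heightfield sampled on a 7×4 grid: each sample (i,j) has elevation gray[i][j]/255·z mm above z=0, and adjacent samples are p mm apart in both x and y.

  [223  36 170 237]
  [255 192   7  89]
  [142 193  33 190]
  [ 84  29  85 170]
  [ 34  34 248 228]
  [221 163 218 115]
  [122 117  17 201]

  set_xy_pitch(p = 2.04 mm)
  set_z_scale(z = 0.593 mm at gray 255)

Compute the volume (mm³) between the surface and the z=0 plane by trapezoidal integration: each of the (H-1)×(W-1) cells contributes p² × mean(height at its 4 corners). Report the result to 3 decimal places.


height_mm = gray/255 × 0.593; cell vol = 2.04² × mean(4 corners)
unit = 2.04² × 0.593 / (4×255) = 0.00241944 mm³ per gray-sum
row 0: Σ corner-gray over 3 cells = 1614  → 3.9050
row 1: Σ corner-gray over 3 cells = 1526  → 3.6921
row 2: Σ corner-gray over 3 cells = 1266  → 3.0630
row 3: Σ corner-gray over 3 cells = 1308  → 3.1646
row 4: Σ corner-gray over 3 cells = 1924  → 4.6550
row 5: Σ corner-gray over 3 cells = 1689  → 4.0864
Σ rows: total corner-gray = 9327  → 22.5661 mm³

22.566


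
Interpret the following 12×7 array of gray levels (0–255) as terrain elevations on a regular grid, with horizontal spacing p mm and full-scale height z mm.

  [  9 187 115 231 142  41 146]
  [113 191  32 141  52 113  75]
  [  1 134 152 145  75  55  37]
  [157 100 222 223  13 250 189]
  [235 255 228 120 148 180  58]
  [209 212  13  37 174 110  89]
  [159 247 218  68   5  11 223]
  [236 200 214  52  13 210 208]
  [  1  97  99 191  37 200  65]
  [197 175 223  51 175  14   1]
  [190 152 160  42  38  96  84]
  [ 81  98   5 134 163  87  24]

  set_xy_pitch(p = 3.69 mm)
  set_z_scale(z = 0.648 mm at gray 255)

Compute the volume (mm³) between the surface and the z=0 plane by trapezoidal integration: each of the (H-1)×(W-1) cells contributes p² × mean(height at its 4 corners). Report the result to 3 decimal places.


height_mm = gray/255 × 0.648; cell vol = 3.69² × mean(4 corners)
unit = 3.69² × 0.648 / (4×255) = 0.00865023 mm³ per gray-sum
row 0: Σ corner-gray over 6 cells = 2833  → 24.5061
row 1: Σ corner-gray over 6 cells = 2406  → 20.8124
row 2: Σ corner-gray over 6 cells = 3122  → 27.0060
row 3: Σ corner-gray over 6 cells = 4117  → 35.6130
row 4: Σ corner-gray over 6 cells = 3545  → 30.6651
row 5: Σ corner-gray over 6 cells = 2870  → 24.8262
row 6: Σ corner-gray over 6 cells = 3302  → 28.5631
row 7: Σ corner-gray over 6 cells = 3136  → 27.1271
row 8: Σ corner-gray over 6 cells = 2788  → 24.1168
row 9: Σ corner-gray over 6 cells = 2724  → 23.5632
row 10: Σ corner-gray over 6 cells = 2329  → 20.1464
Σ rows: total corner-gray = 33172  → 286.9454 mm³

286.945


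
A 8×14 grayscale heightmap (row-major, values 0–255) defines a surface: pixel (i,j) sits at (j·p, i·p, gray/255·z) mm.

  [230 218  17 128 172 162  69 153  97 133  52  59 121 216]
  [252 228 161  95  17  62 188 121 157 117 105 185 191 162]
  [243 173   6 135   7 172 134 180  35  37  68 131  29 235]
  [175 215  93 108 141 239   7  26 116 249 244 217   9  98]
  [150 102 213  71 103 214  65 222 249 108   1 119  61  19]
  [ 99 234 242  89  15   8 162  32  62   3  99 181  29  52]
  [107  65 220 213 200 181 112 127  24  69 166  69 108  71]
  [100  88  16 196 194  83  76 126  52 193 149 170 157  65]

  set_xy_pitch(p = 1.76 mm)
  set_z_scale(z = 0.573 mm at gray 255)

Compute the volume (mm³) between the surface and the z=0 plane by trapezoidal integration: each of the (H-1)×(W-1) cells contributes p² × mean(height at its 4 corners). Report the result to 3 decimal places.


76.988

height_mm = gray/255 × 0.573; cell vol = 1.76² × mean(4 corners)
unit = 1.76² × 0.573 / (4×255) = 0.00174012 mm³ per gray-sum
row 0: Σ corner-gray over 13 cells = 6876  → 11.9651
row 1: Σ corner-gray over 13 cells = 6360  → 11.0672
row 2: Σ corner-gray over 13 cells = 6293  → 10.9506
row 3: Σ corner-gray over 13 cells = 6826  → 11.8781
row 4: Σ corner-gray over 13 cells = 5688  → 9.8978
row 5: Σ corner-gray over 13 cells = 5749  → 10.0040
row 6: Σ corner-gray over 13 cells = 6451  → 11.2255
Σ rows: total corner-gray = 44243  → 76.9882 mm³


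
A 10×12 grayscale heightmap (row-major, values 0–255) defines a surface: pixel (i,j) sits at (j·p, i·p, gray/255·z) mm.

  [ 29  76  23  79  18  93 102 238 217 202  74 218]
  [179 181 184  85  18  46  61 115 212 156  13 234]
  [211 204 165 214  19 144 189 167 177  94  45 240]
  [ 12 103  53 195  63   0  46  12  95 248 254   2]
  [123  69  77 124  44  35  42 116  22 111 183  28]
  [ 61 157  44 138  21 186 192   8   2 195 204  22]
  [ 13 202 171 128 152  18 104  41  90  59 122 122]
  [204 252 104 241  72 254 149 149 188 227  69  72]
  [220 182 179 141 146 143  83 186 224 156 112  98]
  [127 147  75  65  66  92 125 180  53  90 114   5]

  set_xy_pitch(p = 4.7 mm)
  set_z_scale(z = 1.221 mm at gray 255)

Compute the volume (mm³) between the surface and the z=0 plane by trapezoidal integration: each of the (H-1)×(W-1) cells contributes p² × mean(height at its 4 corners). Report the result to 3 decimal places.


1264.162

height_mm = gray/255 × 1.221; cell vol = 4.7² × mean(4 corners)
unit = 4.7² × 1.221 / (4×255) = 0.026443 mm³ per gray-sum
row 0: Σ corner-gray over 11 cells = 5046  → 133.4315
row 1: Σ corner-gray over 11 cells = 5842  → 154.4802
row 2: Σ corner-gray over 11 cells = 5439  → 143.8236
row 3: Σ corner-gray over 11 cells = 3949  → 104.4235
row 4: Σ corner-gray over 11 cells = 4174  → 110.3732
row 5: Σ corner-gray over 11 cells = 4686  → 123.9120
row 6: Σ corner-gray over 11 cells = 5995  → 158.5260
row 7: Σ corner-gray over 11 cells = 7108  → 187.9571
row 8: Σ corner-gray over 11 cells = 5568  → 147.2348
Σ rows: total corner-gray = 47807  → 1264.1619 mm³


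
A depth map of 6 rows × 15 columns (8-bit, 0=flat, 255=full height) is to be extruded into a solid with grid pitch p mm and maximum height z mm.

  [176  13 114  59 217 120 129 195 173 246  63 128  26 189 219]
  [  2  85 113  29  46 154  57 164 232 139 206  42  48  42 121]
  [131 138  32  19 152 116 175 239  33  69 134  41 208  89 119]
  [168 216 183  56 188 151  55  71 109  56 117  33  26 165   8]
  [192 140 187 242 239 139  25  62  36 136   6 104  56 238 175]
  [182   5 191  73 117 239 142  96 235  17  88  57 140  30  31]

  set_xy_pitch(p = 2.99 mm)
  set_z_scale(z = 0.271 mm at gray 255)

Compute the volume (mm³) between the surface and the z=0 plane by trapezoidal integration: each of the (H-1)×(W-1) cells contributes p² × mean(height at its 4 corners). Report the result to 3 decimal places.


75.999

height_mm = gray/255 × 0.271; cell vol = 2.99² × mean(4 corners)
unit = 2.99² × 0.271 / (4×255) = 0.00237526 mm³ per gray-sum
row 0: Σ corner-gray over 14 cells = 6576  → 15.6197
row 1: Σ corner-gray over 14 cells = 5977  → 14.1969
row 2: Σ corner-gray over 14 cells = 6168  → 14.6506
row 3: Σ corner-gray over 14 cells = 6615  → 15.7124
row 4: Σ corner-gray over 14 cells = 6660  → 15.8192
Σ rows: total corner-gray = 31996  → 75.9989 mm³


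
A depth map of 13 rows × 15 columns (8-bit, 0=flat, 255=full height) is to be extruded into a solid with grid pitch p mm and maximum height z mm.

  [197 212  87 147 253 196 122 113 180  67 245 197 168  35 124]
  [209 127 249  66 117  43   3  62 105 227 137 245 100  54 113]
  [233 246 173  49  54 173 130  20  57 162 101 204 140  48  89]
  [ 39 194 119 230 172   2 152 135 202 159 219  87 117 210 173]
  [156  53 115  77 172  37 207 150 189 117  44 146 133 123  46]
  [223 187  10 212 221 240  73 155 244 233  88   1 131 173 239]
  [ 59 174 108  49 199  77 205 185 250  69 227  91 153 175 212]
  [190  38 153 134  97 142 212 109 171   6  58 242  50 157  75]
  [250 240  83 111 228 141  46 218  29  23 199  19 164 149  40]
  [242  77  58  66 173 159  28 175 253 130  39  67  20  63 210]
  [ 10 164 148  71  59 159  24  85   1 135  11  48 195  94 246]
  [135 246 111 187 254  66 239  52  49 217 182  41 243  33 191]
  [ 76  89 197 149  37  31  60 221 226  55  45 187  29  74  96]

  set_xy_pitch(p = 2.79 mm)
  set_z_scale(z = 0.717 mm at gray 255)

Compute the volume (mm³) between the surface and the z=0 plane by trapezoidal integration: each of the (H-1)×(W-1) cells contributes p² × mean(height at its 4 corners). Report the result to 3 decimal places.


height_mm = gray/255 × 0.717; cell vol = 2.79² × mean(4 corners)
unit = 2.79² × 0.717 / (4×255) = 0.00547176 mm³ per gray-sum
row 0: Σ corner-gray over 14 cells = 7757  → 42.4445
row 1: Σ corner-gray over 14 cells = 6828  → 37.3612
row 2: Σ corner-gray over 14 cells = 7644  → 41.8262
row 3: Σ corner-gray over 14 cells = 7536  → 41.2352
row 4: Σ corner-gray over 14 cells = 7726  → 42.2749
row 5: Σ corner-gray over 14 cells = 8593  → 47.0189
row 6: Σ corner-gray over 14 cells = 7598  → 41.5745
row 7: Σ corner-gray over 14 cells = 6993  → 38.2640
row 8: Σ corner-gray over 14 cells = 6658  → 36.4310
row 9: Σ corner-gray over 14 cells = 5712  → 31.2547
row 10: Σ corner-gray over 14 cells = 6810  → 37.2627
row 11: Σ corner-gray over 14 cells = 7138  → 39.0575
Σ rows: total corner-gray = 86993  → 476.0052 mm³

476.005
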